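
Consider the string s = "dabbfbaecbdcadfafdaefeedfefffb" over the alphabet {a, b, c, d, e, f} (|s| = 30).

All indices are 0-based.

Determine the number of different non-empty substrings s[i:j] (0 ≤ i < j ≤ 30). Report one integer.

sorted suffixes:
  #0 SA[0]=1  'abbfbaecbdcadfafdaefeedfefffb'
  #1 SA[1]=12  'adfafdaefeedfefffb'
  #2 SA[2]=6  'aecbdcadfafdaefeedfefffb'
  #3 SA[3]=18  'aefeedfefffb'
  #4 SA[4]=15  'afdaefeedfefffb'
  #5 SA[5]=29  'b'
  #6 SA[6]=5  'baecbdcadfafdaefeedfefffb'
  #7 SA[7]=2  'bbfbaecbdcadfafdaefeedfefffb'
  #8 SA[8]=9  'bdcadfafdaefeedfefffb'
  #9 SA[9]=3  'bfbaecbdcadfafdaefeedfefffb'
  #10 SA[10]=11  'cadfafdaefeedfefffb'
  #11 SA[11]=8  'cbdcadfafdaefeedfefffb'
  #12 SA[12]=0  'dabbfbaecbdcadfafdaefeedfefffb'
  #13 SA[13]=17  'daefeedfefffb'
  #14 SA[14]=10  'dcadfafdaefeedfefffb'
  #15 SA[15]=13  'dfafdaefeedfefffb'
  #16 SA[16]=23  'dfefffb'
  #17 SA[17]=7  'ecbdcadfafdaefeedfefffb'
  #18 SA[18]=22  'edfefffb'
  #19 SA[19]=21  'eedfefffb'
  #20 SA[20]=19  'efeedfefffb'
  #21 SA[21]=25  'efffb'
  #22 SA[22]=14  'fafdaefeedfefffb'
  #23 SA[23]=28  'fb'
  #24 SA[24]=4  'fbaecbdcadfafdaefeedfefffb'
  #25 SA[25]=16  'fdaefeedfefffb'
  #26 SA[26]=20  'feedfefffb'
  #27 SA[27]=24  'fefffb'
  #28 SA[28]=27  'ffb'
  #29 SA[29]=26  'fffb'

SA = [1, 12, 6, 18, 15, 29, 5, 2, 9, 3, 11, 8, 0, 17, 10, 13, 23, 7, 22, 21, 19, 25, 14, 28, 4, 16, 20, 24, 27, 26]
[i] adj suffixes → lcp
  [1] 1/12 → 1 ('a')
  [2] 12/6 → 1 ('a')
  [3] 6/18 → 2 ('ae')
  [4] 18/15 → 1 ('a')
  [5] 15/29 → 0 ('')
  [6] 29/5 → 1 ('b')
  [7] 5/2 → 1 ('b')
  [8] 2/9 → 1 ('b')
  [9] 9/3 → 1 ('b')
  [10] 3/11 → 0 ('')
  [11] 11/8 → 1 ('c')
  [12] 8/0 → 0 ('')
  [13] 0/17 → 2 ('da')
  [14] 17/10 → 1 ('d')
  [15] 10/13 → 1 ('d')
  [16] 13/23 → 2 ('df')
  [17] 23/7 → 0 ('')
  [18] 7/22 → 1 ('e')
  [19] 22/21 → 1 ('e')
  [20] 21/19 → 1 ('e')
  [21] 19/25 → 2 ('ef')
  [22] 25/14 → 0 ('')
  [23] 14/28 → 1 ('f')
  [24] 28/4 → 2 ('fb')
  [25] 4/16 → 1 ('f')
  [26] 16/20 → 1 ('f')
  [27] 20/24 → 2 ('fe')
  [28] 24/27 → 1 ('f')
  [29] 27/26 → 2 ('ff')

n(n+1)/2 = 30·31/2 = 465
Σ LCP = 0 + 1 + 1 + 2 + 1 + 0 + 1 + 1 + 1 + 1 + 0 + 1 + 0 + 2 + 1 + 1 + 2 + 0 + 1 + 1 + 1 + 2 + 0 + 1 + 2 + 1 + 1 + 2 + 1 + 2 = 31
distinct = 465 − 31 = 434

434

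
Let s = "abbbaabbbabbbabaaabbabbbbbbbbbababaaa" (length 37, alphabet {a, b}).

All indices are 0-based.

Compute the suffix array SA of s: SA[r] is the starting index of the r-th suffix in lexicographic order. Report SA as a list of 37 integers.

sorted suffixes:
  #0 SA[0]=36  'a'
  #1 SA[1]=35  'aa'
  #2 SA[2]=34  'aaa'
  #3 SA[3]=15  'aaabbabbbbbbbbbababaaa'
  #4 SA[4]=16  'aabbabbbbbbbbbababaaa'
  #5 SA[5]=4  'aabbbabbbabaaabbabbbbbbbbbababaaa'
  #6 SA[6]=32  'abaaa'
  #7 SA[7]=13  'abaaabbabbbbbbbbbababaaa'
  #8 SA[8]=30  'ababaaa'
  #9 SA[9]=17  'abbabbbbbbbbbababaaa'
  #10 SA[10]=0  'abbbaabbbabbbabaaabbabbbbbbbbbababaaa'
  #11 SA[11]=9  'abbbabaaabbabbbbbbbbbababaaa'
  #12 SA[12]=5  'abbbabbbabaaabbabbbbbbbbbababaaa'
  #13 SA[13]=20  'abbbbbbbbbababaaa'
  #14 SA[14]=33  'baaa'
  #15 SA[15]=14  'baaabbabbbbbbbbbababaaa'
  #16 SA[16]=3  'baabbbabbbabaaabbabbbbbbbbbababaaa'
  #17 SA[17]=31  'babaaa'
  #18 SA[18]=12  'babaaabbabbbbbbbbbababaaa'
  #19 SA[19]=29  'bababaaa'
  #20 SA[20]=8  'babbbabaaabbabbbbbbbbbababaaa'
  #21 SA[21]=19  'babbbbbbbbbababaaa'
  #22 SA[22]=2  'bbaabbbabbbabaaabbabbbbbbbbbababaaa'
  #23 SA[23]=11  'bbabaaabbabbbbbbbbbababaaa'
  #24 SA[24]=28  'bbababaaa'
  #25 SA[25]=7  'bbabbbabaaabbabbbbbbbbbababaaa'
  #26 SA[26]=18  'bbabbbbbbbbbababaaa'
  #27 SA[27]=1  'bbbaabbbabbbabaaabbabbbbbbbbbababaaa'
  #28 SA[28]=10  'bbbabaaabbabbbbbbbbbababaaa'
  #29 SA[29]=27  'bbbababaaa'
  #30 SA[30]=6  'bbbabbbabaaabbabbbbbbbbbababaaa'
  #31 SA[31]=26  'bbbbababaaa'
  #32 SA[32]=25  'bbbbbababaaa'
  #33 SA[33]=24  'bbbbbbababaaa'
  #34 SA[34]=23  'bbbbbbbababaaa'
  #35 SA[35]=22  'bbbbbbbbababaaa'
  #36 SA[36]=21  'bbbbbbbbbababaaa'

[36, 35, 34, 15, 16, 4, 32, 13, 30, 17, 0, 9, 5, 20, 33, 14, 3, 31, 12, 29, 8, 19, 2, 11, 28, 7, 18, 1, 10, 27, 6, 26, 25, 24, 23, 22, 21]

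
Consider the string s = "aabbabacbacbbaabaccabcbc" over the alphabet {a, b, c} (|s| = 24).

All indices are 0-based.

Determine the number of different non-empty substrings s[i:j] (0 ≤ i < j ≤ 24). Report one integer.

sorted suffixes:
  #0 SA[0]=13  'aabaccabcbc'
  #1 SA[1]=0  'aabbabacbacbbaabaccabcbc'
  #2 SA[2]=4  'abacbacbbaabaccabcbc'
  #3 SA[3]=14  'abaccabcbc'
  #4 SA[4]=1  'abbabacbacbbaabaccabcbc'
  #5 SA[5]=19  'abcbc'
  #6 SA[6]=6  'acbacbbaabaccabcbc'
  #7 SA[7]=9  'acbbaabaccabcbc'
  #8 SA[8]=16  'accabcbc'
  #9 SA[9]=12  'baabaccabcbc'
  #10 SA[10]=3  'babacbacbbaabaccabcbc'
  #11 SA[11]=5  'bacbacbbaabaccabcbc'
  #12 SA[12]=8  'bacbbaabaccabcbc'
  #13 SA[13]=15  'baccabcbc'
  #14 SA[14]=11  'bbaabaccabcbc'
  #15 SA[15]=2  'bbabacbacbbaabaccabcbc'
  #16 SA[16]=22  'bc'
  #17 SA[17]=20  'bcbc'
  #18 SA[18]=23  'c'
  #19 SA[19]=18  'cabcbc'
  #20 SA[20]=7  'cbacbbaabaccabcbc'
  #21 SA[21]=10  'cbbaabaccabcbc'
  #22 SA[22]=21  'cbc'
  #23 SA[23]=17  'ccabcbc'

SA = [13, 0, 4, 14, 1, 19, 6, 9, 16, 12, 3, 5, 8, 15, 11, 2, 22, 20, 23, 18, 7, 10, 21, 17]
rank  pair      lcp
   1  s[13:],s[0:]  3  'aab'
   2  s[0:],s[4:]  1  'a'
   3  s[4:],s[14:]  4  'abac'
   4  s[14:],s[1:]  2  'ab'
   5  s[1:],s[19:]  2  'ab'
   6  s[19:],s[6:]  1  'a'
   7  s[6:],s[9:]  3  'acb'
   8  s[9:],s[16:]  2  'ac'
   9  s[16:],s[12:]  0  ''
  10  s[12:],s[3:]  2  'ba'
  11  s[3:],s[5:]  2  'ba'
  12  s[5:],s[8:]  4  'bacb'
  13  s[8:],s[15:]  3  'bac'
  14  s[15:],s[11:]  1  'b'
  15  s[11:],s[2:]  3  'bba'
  16  s[2:],s[22:]  1  'b'
  17  s[22:],s[20:]  2  'bc'
  18  s[20:],s[23:]  0  ''
  19  s[23:],s[18:]  1  'c'
  20  s[18:],s[7:]  1  'c'
  21  s[7:],s[10:]  2  'cb'
  22  s[10:],s[21:]  2  'cb'
  23  s[21:],s[17:]  1  'c'

n(n+1)/2 = 24·25/2 = 300
Σ LCP = 0 + 3 + 1 + 4 + 2 + 2 + 1 + 3 + 2 + 0 + 2 + 2 + 4 + 3 + 1 + 3 + 1 + 2 + 0 + 1 + 1 + 2 + 2 + 1 = 43
distinct = 300 − 43 = 257

257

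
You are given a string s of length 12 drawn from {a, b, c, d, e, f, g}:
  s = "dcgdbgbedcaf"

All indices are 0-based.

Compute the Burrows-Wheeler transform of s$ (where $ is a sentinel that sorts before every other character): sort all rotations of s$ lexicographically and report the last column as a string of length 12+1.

rank  rotation       last
    0  $dcgdbgbedcaf  f
    1  af$dcgdbgbedc  c
    2  bedcaf$dcgdbg  g
    3  bgbedcaf$dcgd  d
    4  caf$dcgdbgbed  d
    5  cgdbgbedcaf$d  d
    6  dbgbedcaf$dcg  g
    7  dcaf$dcgdbgbe  e
    8  dcgdbgbedcaf$  $
    9  edcaf$dcgdbgb  b
   10  f$dcgdbgbedca  a
   11  gbedcaf$dcgdb  b
   12  gdbgbedcaf$dc  c

fcgdddge$babc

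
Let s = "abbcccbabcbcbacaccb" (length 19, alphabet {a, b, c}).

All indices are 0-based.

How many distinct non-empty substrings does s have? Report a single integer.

rank→(start, suffix):
  0 → (0, 'abbcccbabcbcbacaccb')
  1 → (7, 'abcbcbacaccb')
  2 → (13, 'acaccb')
  3 → (15, 'accb')
  4 → (18, 'b')
  5 → (6, 'babcbcbacaccb')
  6 → (12, 'bacaccb')
  7 → (1, 'bbcccbabcbcbacaccb')
  8 → (10, 'bcbacaccb')
  9 → (8, 'bcbcbacaccb')
  10 → (2, 'bcccbabcbcbacaccb')
  11 → (14, 'caccb')
  12 → (17, 'cb')
  13 → (5, 'cbabcbcbacaccb')
  14 → (11, 'cbacaccb')
  15 → (9, 'cbcbacaccb')
  16 → (16, 'ccb')
  17 → (4, 'ccbabcbcbacaccb')
  18 → (3, 'cccbabcbcbacaccb')

SA = [0, 7, 13, 15, 18, 6, 12, 1, 10, 8, 2, 14, 17, 5, 11, 9, 16, 4, 3]
rank  pair      lcp
   1  s[0:],s[7:]  2  'ab'
   2  s[7:],s[13:]  1  'a'
   3  s[13:],s[15:]  2  'ac'
   4  s[15:],s[18:]  0  ''
   5  s[18:],s[6:]  1  'b'
   6  s[6:],s[12:]  2  'ba'
   7  s[12:],s[1:]  1  'b'
   8  s[1:],s[10:]  1  'b'
   9  s[10:],s[8:]  3  'bcb'
  10  s[8:],s[2:]  2  'bc'
  11  s[2:],s[14:]  0  ''
  12  s[14:],s[17:]  1  'c'
  13  s[17:],s[5:]  2  'cb'
  14  s[5:],s[11:]  3  'cba'
  15  s[11:],s[9:]  2  'cb'
  16  s[9:],s[16:]  1  'c'
  17  s[16:],s[4:]  3  'ccb'
  18  s[4:],s[3:]  2  'cc'

n(n+1)/2 = 19·20/2 = 190
Σ LCP = 0 + 2 + 1 + 2 + 0 + 1 + 2 + 1 + 1 + 3 + 2 + 0 + 1 + 2 + 3 + 2 + 1 + 3 + 2 = 29
distinct = 190 − 29 = 161

161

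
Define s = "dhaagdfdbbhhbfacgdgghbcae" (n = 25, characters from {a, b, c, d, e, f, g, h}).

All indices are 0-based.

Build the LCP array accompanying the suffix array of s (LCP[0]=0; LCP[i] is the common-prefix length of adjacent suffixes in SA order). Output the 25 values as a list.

[0, 1, 1, 1, 0, 1, 1, 1, 0, 1, 0, 1, 1, 1, 0, 0, 1, 0, 2, 1, 1, 0, 1, 2, 1]

rank→(start, suffix):
  0 → (2, 'aagdfdbbhhbfacgdgghbcae')
  1 → (14, 'acgdgghbcae')
  2 → (23, 'ae')
  3 → (3, 'agdfdbbhhbfacgdgghbcae')
  4 → (8, 'bbhhbfacgdgghbcae')
  5 → (21, 'bcae')
  6 → (12, 'bfacgdgghbcae')
  7 → (9, 'bhhbfacgdgghbcae')
  8 → (22, 'cae')
  9 → (15, 'cgdgghbcae')
  10 → (7, 'dbbhhbfacgdgghbcae')
  11 → (5, 'dfdbbhhbfacgdgghbcae')
  12 → (17, 'dgghbcae')
  13 → (0, 'dhaagdfdbbhhbfacgdgghbcae')
  14 → (24, 'e')
  15 → (13, 'facgdgghbcae')
  16 → (6, 'fdbbhhbfacgdgghbcae')
  17 → (4, 'gdfdbbhhbfacgdgghbcae')
  18 → (16, 'gdgghbcae')
  19 → (18, 'gghbcae')
  20 → (19, 'ghbcae')
  21 → (1, 'haagdfdbbhhbfacgdgghbcae')
  22 → (20, 'hbcae')
  23 → (11, 'hbfacgdgghbcae')
  24 → (10, 'hhbfacgdgghbcae')

SA = [2, 14, 23, 3, 8, 21, 12, 9, 22, 15, 7, 5, 17, 0, 24, 13, 6, 4, 16, 18, 19, 1, 20, 11, 10]
[i] adj suffixes → lcp
  [1] 2/14 → 1 ('a')
  [2] 14/23 → 1 ('a')
  [3] 23/3 → 1 ('a')
  [4] 3/8 → 0 ('')
  [5] 8/21 → 1 ('b')
  [6] 21/12 → 1 ('b')
  [7] 12/9 → 1 ('b')
  [8] 9/22 → 0 ('')
  [9] 22/15 → 1 ('c')
  [10] 15/7 → 0 ('')
  [11] 7/5 → 1 ('d')
  [12] 5/17 → 1 ('d')
  [13] 17/0 → 1 ('d')
  [14] 0/24 → 0 ('')
  [15] 24/13 → 0 ('')
  [16] 13/6 → 1 ('f')
  [17] 6/4 → 0 ('')
  [18] 4/16 → 2 ('gd')
  [19] 16/18 → 1 ('g')
  [20] 18/19 → 1 ('g')
  [21] 19/1 → 0 ('')
  [22] 1/20 → 1 ('h')
  [23] 20/11 → 2 ('hb')
  [24] 11/10 → 1 ('h')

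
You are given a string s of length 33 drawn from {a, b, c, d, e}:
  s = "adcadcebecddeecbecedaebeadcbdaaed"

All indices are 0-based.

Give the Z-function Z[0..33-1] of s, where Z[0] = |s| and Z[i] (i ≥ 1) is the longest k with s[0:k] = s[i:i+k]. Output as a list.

[33, 0, 0, 3, 0, 0, 0, 0, 0, 0, 0, 0, 0, 0, 0, 0, 0, 0, 0, 0, 1, 0, 0, 0, 3, 0, 0, 0, 0, 1, 1, 0, 0]

Z[0]=33
i=1: fresh scan; Z[1]=0
i=2: fresh scan; Z[2]=0
i=3: fresh scan; Z[3]=3 grow→box=[3,6)
i=4: min(r-i=2, Z[1]=0)=0; Z[4]=0
i=5: min(r-i=1, Z[2]=0)=0; Z[5]=0
i=6: fresh scan; Z[6]=0
i=7: fresh scan; Z[7]=0
i=8: fresh scan; Z[8]=0
i=9: fresh scan; Z[9]=0
i=10: fresh scan; Z[10]=0
i=11: fresh scan; Z[11]=0
i=12: fresh scan; Z[12]=0
i=13: fresh scan; Z[13]=0
i=14: fresh scan; Z[14]=0
i=15: fresh scan; Z[15]=0
i=16: fresh scan; Z[16]=0
i=17: fresh scan; Z[17]=0
i=18: fresh scan; Z[18]=0
i=19: fresh scan; Z[19]=0
i=20: fresh scan; Z[20]=1 grow→box=[20,21)
i=21: fresh scan; Z[21]=0
i=22: fresh scan; Z[22]=0
i=23: fresh scan; Z[23]=0
i=24: fresh scan; Z[24]=3 grow→box=[24,27)
i=25: min(r-i=2, Z[1]=0)=0; Z[25]=0
i=26: min(r-i=1, Z[2]=0)=0; Z[26]=0
i=27: fresh scan; Z[27]=0
i=28: fresh scan; Z[28]=0
i=29: fresh scan; Z[29]=1 grow→box=[29,30)
i=30: fresh scan; Z[30]=1 grow→box=[30,31)
i=31: fresh scan; Z[31]=0
i=32: fresh scan; Z[32]=0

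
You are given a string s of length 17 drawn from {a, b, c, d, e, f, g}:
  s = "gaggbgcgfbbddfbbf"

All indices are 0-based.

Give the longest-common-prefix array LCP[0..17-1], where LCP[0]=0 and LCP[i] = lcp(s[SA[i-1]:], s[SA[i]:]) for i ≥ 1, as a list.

rank→(start, suffix):
  0 → (1, 'aggbgcgfbbddfbbf')
  1 → (9, 'bbddfbbf')
  2 → (14, 'bbf')
  3 → (10, 'bddfbbf')
  4 → (15, 'bf')
  5 → (4, 'bgcgfbbddfbbf')
  6 → (6, 'cgfbbddfbbf')
  7 → (11, 'ddfbbf')
  8 → (12, 'dfbbf')
  9 → (16, 'f')
  10 → (8, 'fbbddfbbf')
  11 → (13, 'fbbf')
  12 → (0, 'gaggbgcgfbbddfbbf')
  13 → (3, 'gbgcgfbbddfbbf')
  14 → (5, 'gcgfbbddfbbf')
  15 → (7, 'gfbbddfbbf')
  16 → (2, 'ggbgcgfbbddfbbf')

SA = [1, 9, 14, 10, 15, 4, 6, 11, 12, 16, 8, 13, 0, 3, 5, 7, 2]
[i] adj suffixes → lcp
  [1] 1/9 → 0 ('')
  [2] 9/14 → 2 ('bb')
  [3] 14/10 → 1 ('b')
  [4] 10/15 → 1 ('b')
  [5] 15/4 → 1 ('b')
  [6] 4/6 → 0 ('')
  [7] 6/11 → 0 ('')
  [8] 11/12 → 1 ('d')
  [9] 12/16 → 0 ('')
  [10] 16/8 → 1 ('f')
  [11] 8/13 → 3 ('fbb')
  [12] 13/0 → 0 ('')
  [13] 0/3 → 1 ('g')
  [14] 3/5 → 1 ('g')
  [15] 5/7 → 1 ('g')
  [16] 7/2 → 1 ('g')

[0, 0, 2, 1, 1, 1, 0, 0, 1, 0, 1, 3, 0, 1, 1, 1, 1]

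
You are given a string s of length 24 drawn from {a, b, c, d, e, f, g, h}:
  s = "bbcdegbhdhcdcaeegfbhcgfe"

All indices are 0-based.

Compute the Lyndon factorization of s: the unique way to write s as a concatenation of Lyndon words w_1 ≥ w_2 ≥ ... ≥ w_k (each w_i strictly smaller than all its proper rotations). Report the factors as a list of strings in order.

emit factor 1: 'bbcdegbhdhcdc' (i=0, period=13)
emit factor 2: 'aeegfbhcgfe' (i=13, period=11)

["bbcdegbhdhcdc", "aeegfbhcgfe"]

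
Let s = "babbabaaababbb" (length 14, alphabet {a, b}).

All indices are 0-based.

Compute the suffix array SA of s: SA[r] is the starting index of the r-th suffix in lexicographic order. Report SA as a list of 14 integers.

rank | idx | suffix
   0 |   6 | aaababbb
   1 |   7 | aababbb
   2 |   4 | abaaababbb
   3 |   8 | ababbb
   4 |   1 | abbabaaababbb
   5 |  10 | abbb
   6 |  13 | b
   7 |   5 | baaababbb
   8 |   3 | babaaababbb
   9 |   0 | babbabaaababbb
  10 |   9 | babbb
  11 |  12 | bb
  12 |   2 | bbabaaababbb
  13 |  11 | bbb

[6, 7, 4, 8, 1, 10, 13, 5, 3, 0, 9, 12, 2, 11]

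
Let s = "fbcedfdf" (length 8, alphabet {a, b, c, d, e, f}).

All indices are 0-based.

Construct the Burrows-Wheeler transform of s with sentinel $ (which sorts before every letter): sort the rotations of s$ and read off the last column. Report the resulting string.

rank  rotation   last
    0  $fbcedfdf  f
    1  bcedfdf$f  f
    2  cedfdf$fb  b
    3  df$fbcedf  f
    4  dfdf$fbce  e
    5  edfdf$fbc  c
    6  f$fbcedfd  d
    7  fbcedfdf$  $
    8  fdf$fbced  d

ffbfecd$d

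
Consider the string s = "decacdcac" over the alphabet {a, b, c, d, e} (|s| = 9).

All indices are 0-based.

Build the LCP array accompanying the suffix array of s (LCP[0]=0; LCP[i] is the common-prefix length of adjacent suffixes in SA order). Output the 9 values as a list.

rank→(start, suffix):
  0 → (7, 'ac')
  1 → (3, 'acdcac')
  2 → (8, 'c')
  3 → (6, 'cac')
  4 → (2, 'cacdcac')
  5 → (4, 'cdcac')
  6 → (5, 'dcac')
  7 → (0, 'decacdcac')
  8 → (1, 'ecacdcac')

SA = [7, 3, 8, 6, 2, 4, 5, 0, 1]
rank  pair      lcp
   1  s[7:],s[3:]  2  'ac'
   2  s[3:],s[8:]  0  ''
   3  s[8:],s[6:]  1  'c'
   4  s[6:],s[2:]  3  'cac'
   5  s[2:],s[4:]  1  'c'
   6  s[4:],s[5:]  0  ''
   7  s[5:],s[0:]  1  'd'
   8  s[0:],s[1:]  0  ''

[0, 2, 0, 1, 3, 1, 0, 1, 0]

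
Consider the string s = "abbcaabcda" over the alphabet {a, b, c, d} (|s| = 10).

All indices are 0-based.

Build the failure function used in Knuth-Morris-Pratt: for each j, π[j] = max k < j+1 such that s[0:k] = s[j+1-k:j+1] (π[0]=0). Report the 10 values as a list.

[0, 0, 0, 0, 1, 1, 2, 0, 0, 1]

π[0] = 0
j=1 s[j]='b': π[1]=0 (border '')
j=2 s[j]='b': π[2]=0 (border '')
j=3 s[j]='c': π[3]=0 (border '')
j=4 s[j]='a': π[4]=1 (border 'a')
j=5 s[j]='a': k: 1→0; π[5]=1 (border 'a')
j=6 s[j]='b': π[6]=2 (border 'ab')
j=7 s[j]='c': k: 2→0; π[7]=0 (border '')
j=8 s[j]='d': π[8]=0 (border '')
j=9 s[j]='a': π[9]=1 (border 'a')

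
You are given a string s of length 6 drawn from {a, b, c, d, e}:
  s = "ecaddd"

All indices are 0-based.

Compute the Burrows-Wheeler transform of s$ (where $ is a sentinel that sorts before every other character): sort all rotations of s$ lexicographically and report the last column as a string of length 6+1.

dcedda$

rank  rotation last
    0  $ecaddd  d
    1  addd$ec  c
    2  caddd$e  e
    3  d$ecadd  d
    4  dd$ecad  d
    5  ddd$eca  a
    6  ecaddd$  $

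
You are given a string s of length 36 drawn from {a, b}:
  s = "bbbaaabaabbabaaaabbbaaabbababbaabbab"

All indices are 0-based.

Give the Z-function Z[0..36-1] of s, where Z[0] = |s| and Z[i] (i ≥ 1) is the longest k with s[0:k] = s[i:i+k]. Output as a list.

Z[0]=36
i=1: outside box; Z[1]=2 scan→box=[1,3)
i=2: min(r-i=1, Z[1]=2)=1; Z[2]=1
i=3: outside box; Z[3]=0
i=4: outside box; Z[4]=0
i=5: outside box; Z[5]=0
i=6: outside box; Z[6]=1 scan→box=[6,7)
i=7: outside box; Z[7]=0
i=8: outside box; Z[8]=0
i=9: outside box; Z[9]=2 scan→box=[9,11)
i=10: min(r-i=1, Z[1]=2)=1; Z[10]=1
i=11: outside box; Z[11]=0
i=12: outside box; Z[12]=1 scan→box=[12,13)
i=13: outside box; Z[13]=0
i=14: outside box; Z[14]=0
i=15: outside box; Z[15]=0
i=16: outside box; Z[16]=0
i=17: outside box; Z[17]=7 scan→box=[17,24)
i=18: min(r-i=6, Z[1]=2)=2; Z[18]=2
i=19: min(r-i=5, Z[2]=1)=1; Z[19]=1
i=20: min(r-i=4, Z[3]=0)=0; Z[20]=0
i=21: min(r-i=3, Z[4]=0)=0; Z[21]=0
i=22: min(r-i=2, Z[5]=0)=0; Z[22]=0
i=23: min(r-i=1, Z[6]=1)=1; Z[23]=2 scan→box=[23,25)
i=24: min(r-i=1, Z[1]=2)=1; Z[24]=1
i=25: outside box; Z[25]=0
i=26: outside box; Z[26]=1 scan→box=[26,27)
i=27: outside box; Z[27]=0
i=28: outside box; Z[28]=2 scan→box=[28,30)
i=29: min(r-i=1, Z[1]=2)=1; Z[29]=1
i=30: outside box; Z[30]=0
i=31: outside box; Z[31]=0
i=32: outside box; Z[32]=2 scan→box=[32,34)
i=33: min(r-i=1, Z[1]=2)=1; Z[33]=1
i=34: outside box; Z[34]=0
i=35: outside box; Z[35]=1 scan→box=[35,36)

[36, 2, 1, 0, 0, 0, 1, 0, 0, 2, 1, 0, 1, 0, 0, 0, 0, 7, 2, 1, 0, 0, 0, 2, 1, 0, 1, 0, 2, 1, 0, 0, 2, 1, 0, 1]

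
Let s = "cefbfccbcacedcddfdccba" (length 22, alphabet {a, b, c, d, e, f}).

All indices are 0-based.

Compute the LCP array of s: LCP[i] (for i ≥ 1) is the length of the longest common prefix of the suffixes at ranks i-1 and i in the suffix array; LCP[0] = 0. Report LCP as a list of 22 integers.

rank→(start, suffix):
  0 → (21, 'a')
  1 → (9, 'acedcddfdccba')
  2 → (20, 'ba')
  3 → (7, 'bcacedcddfdccba')
  4 → (3, 'bfccbcacedcddfdccba')
  5 → (8, 'cacedcddfdccba')
  6 → (19, 'cba')
  7 → (6, 'cbcacedcddfdccba')
  8 → (18, 'ccba')
  9 → (5, 'ccbcacedcddfdccba')
  10 → (13, 'cddfdccba')
  11 → (10, 'cedcddfdccba')
  12 → (0, 'cefbfccbcacedcddfdccba')
  13 → (17, 'dccba')
  14 → (12, 'dcddfdccba')
  15 → (14, 'ddfdccba')
  16 → (15, 'dfdccba')
  17 → (11, 'edcddfdccba')
  18 → (1, 'efbfccbcacedcddfdccba')
  19 → (2, 'fbfccbcacedcddfdccba')
  20 → (4, 'fccbcacedcddfdccba')
  21 → (16, 'fdccba')

SA = [21, 9, 20, 7, 3, 8, 19, 6, 18, 5, 13, 10, 0, 17, 12, 14, 15, 11, 1, 2, 4, 16]
rank  pair      lcp
   1  s[21:],s[9:]  1  'a'
   2  s[9:],s[20:]  0  ''
   3  s[20:],s[7:]  1  'b'
   4  s[7:],s[3:]  1  'b'
   5  s[3:],s[8:]  0  ''
   6  s[8:],s[19:]  1  'c'
   7  s[19:],s[6:]  2  'cb'
   8  s[6:],s[18:]  1  'c'
   9  s[18:],s[5:]  3  'ccb'
  10  s[5:],s[13:]  1  'c'
  11  s[13:],s[10:]  1  'c'
  12  s[10:],s[0:]  2  'ce'
  13  s[0:],s[17:]  0  ''
  14  s[17:],s[12:]  2  'dc'
  15  s[12:],s[14:]  1  'd'
  16  s[14:],s[15:]  1  'd'
  17  s[15:],s[11:]  0  ''
  18  s[11:],s[1:]  1  'e'
  19  s[1:],s[2:]  0  ''
  20  s[2:],s[4:]  1  'f'
  21  s[4:],s[16:]  1  'f'

[0, 1, 0, 1, 1, 0, 1, 2, 1, 3, 1, 1, 2, 0, 2, 1, 1, 0, 1, 0, 1, 1]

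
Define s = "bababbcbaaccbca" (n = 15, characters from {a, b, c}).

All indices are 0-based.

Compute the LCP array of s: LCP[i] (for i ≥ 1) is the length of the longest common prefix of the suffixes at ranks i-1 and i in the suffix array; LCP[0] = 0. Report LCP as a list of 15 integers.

[0, 1, 1, 2, 1, 0, 2, 3, 1, 1, 2, 0, 1, 2, 1]

rank | idx | suffix
   0 |  14 | a
   1 |   8 | aaccbca
   2 |   1 | ababbcbaaccbca
   3 |   3 | abbcbaaccbca
   4 |   9 | accbca
   5 |   7 | baaccbca
   6 |   0 | bababbcbaaccbca
   7 |   2 | babbcbaaccbca
   8 |   4 | bbcbaaccbca
   9 |  12 | bca
  10 |   5 | bcbaaccbca
  11 |  13 | ca
  12 |   6 | cbaaccbca
  13 |  11 | cbca
  14 |  10 | ccbca

SA = [14, 8, 1, 3, 9, 7, 0, 2, 4, 12, 5, 13, 6, 11, 10]
i: (SA[i-1],SA[i]) lcp shared
  1: (14,8) 1 'a'
  2: (8,1) 1 'a'
  3: (1,3) 2 'ab'
  4: (3,9) 1 'a'
  5: (9,7) 0 ''
  6: (7,0) 2 'ba'
  7: (0,2) 3 'bab'
  8: (2,4) 1 'b'
  9: (4,12) 1 'b'
  10: (12,5) 2 'bc'
  11: (5,13) 0 ''
  12: (13,6) 1 'c'
  13: (6,11) 2 'cb'
  14: (11,10) 1 'c'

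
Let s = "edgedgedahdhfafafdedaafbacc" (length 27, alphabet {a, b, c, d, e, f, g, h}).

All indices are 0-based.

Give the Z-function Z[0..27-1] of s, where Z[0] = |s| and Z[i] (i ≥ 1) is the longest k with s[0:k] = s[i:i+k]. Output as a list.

Z[0]=27
i=1: outside box; Z[1]=0
i=2: outside box; Z[2]=0
i=3: outside box; Z[3]=5 extend→box=[3,8)
i=4: min(r-i=4, Z[1]=0)=0; Z[4]=0
i=5: min(r-i=3, Z[2]=0)=0; Z[5]=0
i=6: min(r-i=2, Z[3]=5)=2; Z[6]=2
i=7: min(r-i=1, Z[4]=0)=0; Z[7]=0
i=8: outside box; Z[8]=0
i=9: outside box; Z[9]=0
i=10: outside box; Z[10]=0
i=11: outside box; Z[11]=0
i=12: outside box; Z[12]=0
i=13: outside box; Z[13]=0
i=14: outside box; Z[14]=0
i=15: outside box; Z[15]=0
i=16: outside box; Z[16]=0
i=17: outside box; Z[17]=0
i=18: outside box; Z[18]=2 extend→box=[18,20)
i=19: min(r-i=1, Z[1]=0)=0; Z[19]=0
i=20: outside box; Z[20]=0
i=21: outside box; Z[21]=0
i=22: outside box; Z[22]=0
i=23: outside box; Z[23]=0
i=24: outside box; Z[24]=0
i=25: outside box; Z[25]=0
i=26: outside box; Z[26]=0

[27, 0, 0, 5, 0, 0, 2, 0, 0, 0, 0, 0, 0, 0, 0, 0, 0, 0, 2, 0, 0, 0, 0, 0, 0, 0, 0]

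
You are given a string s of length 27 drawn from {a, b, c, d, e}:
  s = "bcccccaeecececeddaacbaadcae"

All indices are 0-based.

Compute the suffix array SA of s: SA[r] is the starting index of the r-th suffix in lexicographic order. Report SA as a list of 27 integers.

[17, 21, 18, 22, 25, 6, 20, 0, 24, 5, 19, 4, 3, 2, 1, 9, 11, 13, 16, 23, 15, 26, 8, 10, 12, 14, 7]

rank | idx | suffix
   0 |  17 | aacbaadcae
   1 |  21 | aadcae
   2 |  18 | acbaadcae
   3 |  22 | adcae
   4 |  25 | ae
   5 |   6 | aeecececeddaacbaadcae
   6 |  20 | baadcae
   7 |   0 | bcccccaeecececeddaacbaadcae
   8 |  24 | cae
   9 |   5 | caeecececeddaacbaadcae
  10 |  19 | cbaadcae
  11 |   4 | ccaeecececeddaacbaadcae
  12 |   3 | cccaeecececeddaacbaadcae
  13 |   2 | ccccaeecececeddaacbaadcae
  14 |   1 | cccccaeecececeddaacbaadcae
  15 |   9 | cececeddaacbaadcae
  16 |  11 | ceceddaacbaadcae
  17 |  13 | ceddaacbaadcae
  18 |  16 | daacbaadcae
  19 |  23 | dcae
  20 |  15 | ddaacbaadcae
  21 |  26 | e
  22 |   8 | ecececeddaacbaadcae
  23 |  10 | ececeddaacbaadcae
  24 |  12 | eceddaacbaadcae
  25 |  14 | eddaacbaadcae
  26 |   7 | eecececeddaacbaadcae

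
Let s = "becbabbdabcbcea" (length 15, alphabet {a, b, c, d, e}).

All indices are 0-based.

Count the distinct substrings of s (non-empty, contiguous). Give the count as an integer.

rank | idx | suffix
   0 |  14 | a
   1 |   4 | abbdabcbcea
   2 |   8 | abcbcea
   3 |   3 | babbdabcbcea
   4 |   5 | bbdabcbcea
   5 |   9 | bcbcea
   6 |  11 | bcea
   7 |   6 | bdabcbcea
   8 |   0 | becbabbdabcbcea
   9 |   2 | cbabbdabcbcea
  10 |  10 | cbcea
  11 |  12 | cea
  12 |   7 | dabcbcea
  13 |  13 | ea
  14 |   1 | ecbabbdabcbcea

SA = [14, 4, 8, 3, 5, 9, 11, 6, 0, 2, 10, 12, 7, 13, 1]
[i] adj suffixes → lcp
  [1] 14/4 → 1 ('a')
  [2] 4/8 → 2 ('ab')
  [3] 8/3 → 0 ('')
  [4] 3/5 → 1 ('b')
  [5] 5/9 → 1 ('b')
  [6] 9/11 → 2 ('bc')
  [7] 11/6 → 1 ('b')
  [8] 6/0 → 1 ('b')
  [9] 0/2 → 0 ('')
  [10] 2/10 → 2 ('cb')
  [11] 10/12 → 1 ('c')
  [12] 12/7 → 0 ('')
  [13] 7/13 → 0 ('')
  [14] 13/1 → 1 ('e')

n(n+1)/2 = 15·16/2 = 120
Σ LCP = 0 + 1 + 2 + 0 + 1 + 1 + 2 + 1 + 1 + 0 + 2 + 1 + 0 + 0 + 1 = 13
distinct = 120 − 13 = 107

107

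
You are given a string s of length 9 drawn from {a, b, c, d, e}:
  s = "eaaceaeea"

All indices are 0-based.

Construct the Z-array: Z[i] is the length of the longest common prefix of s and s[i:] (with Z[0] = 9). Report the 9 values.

Z[0]=9
i=1: outside box; Z[1]=0
i=2: outside box; Z[2]=0
i=3: outside box; Z[3]=0
i=4: outside box; Z[4]=2 scan→box=[4,6)
i=5: min(r-i=1, Z[1]=0)=0; Z[5]=0
i=6: outside box; Z[6]=1 scan→box=[6,7)
i=7: outside box; Z[7]=2 scan→box=[7,9)
i=8: min(r-i=1, Z[1]=0)=0; Z[8]=0

[9, 0, 0, 0, 2, 0, 1, 2, 0]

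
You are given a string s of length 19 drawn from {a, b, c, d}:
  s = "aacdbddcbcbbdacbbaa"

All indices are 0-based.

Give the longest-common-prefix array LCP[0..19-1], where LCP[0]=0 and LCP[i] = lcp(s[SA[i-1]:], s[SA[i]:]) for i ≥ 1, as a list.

[0, 1, 2, 1, 2, 0, 1, 2, 1, 1, 2, 0, 3, 2, 1, 0, 1, 1, 1]

rank | idx | suffix
   0 |  18 | a
   1 |  17 | aa
   2 |   0 | aacdbddcbcbbdacbbaa
   3 |  13 | acbbaa
   4 |   1 | acdbddcbcbbdacbbaa
   5 |  16 | baa
   6 |  15 | bbaa
   7 |  10 | bbdacbbaa
   8 |   8 | bcbbdacbbaa
   9 |  11 | bdacbbaa
  10 |   4 | bddcbcbbdacbbaa
  11 |  14 | cbbaa
  12 |   9 | cbbdacbbaa
  13 |   7 | cbcbbdacbbaa
  14 |   2 | cdbddcbcbbdacbbaa
  15 |  12 | dacbbaa
  16 |   3 | dbddcbcbbdacbbaa
  17 |   6 | dcbcbbdacbbaa
  18 |   5 | ddcbcbbdacbbaa

SA = [18, 17, 0, 13, 1, 16, 15, 10, 8, 11, 4, 14, 9, 7, 2, 12, 3, 6, 5]
i: (SA[i-1],SA[i]) lcp shared
  1: (18,17) 1 'a'
  2: (17,0) 2 'aa'
  3: (0,13) 1 'a'
  4: (13,1) 2 'ac'
  5: (1,16) 0 ''
  6: (16,15) 1 'b'
  7: (15,10) 2 'bb'
  8: (10,8) 1 'b'
  9: (8,11) 1 'b'
  10: (11,4) 2 'bd'
  11: (4,14) 0 ''
  12: (14,9) 3 'cbb'
  13: (9,7) 2 'cb'
  14: (7,2) 1 'c'
  15: (2,12) 0 ''
  16: (12,3) 1 'd'
  17: (3,6) 1 'd'
  18: (6,5) 1 'd'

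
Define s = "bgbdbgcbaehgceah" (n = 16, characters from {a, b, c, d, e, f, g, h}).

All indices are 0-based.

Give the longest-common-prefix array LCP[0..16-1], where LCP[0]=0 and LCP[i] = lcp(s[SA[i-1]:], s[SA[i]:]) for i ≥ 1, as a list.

rank→(start, suffix):
  0 → (8, 'aehgceah')
  1 → (14, 'ah')
  2 → (7, 'baehgceah')
  3 → (2, 'bdbgcbaehgceah')
  4 → (0, 'bgbdbgcbaehgceah')
  5 → (4, 'bgcbaehgceah')
  6 → (6, 'cbaehgceah')
  7 → (12, 'ceah')
  8 → (3, 'dbgcbaehgceah')
  9 → (13, 'eah')
  10 → (9, 'ehgceah')
  11 → (1, 'gbdbgcbaehgceah')
  12 → (5, 'gcbaehgceah')
  13 → (11, 'gceah')
  14 → (15, 'h')
  15 → (10, 'hgceah')

SA = [8, 14, 7, 2, 0, 4, 6, 12, 3, 13, 9, 1, 5, 11, 15, 10]
rank  pair      lcp
   1  s[8:],s[14:]  1  'a'
   2  s[14:],s[7:]  0  ''
   3  s[7:],s[2:]  1  'b'
   4  s[2:],s[0:]  1  'b'
   5  s[0:],s[4:]  2  'bg'
   6  s[4:],s[6:]  0  ''
   7  s[6:],s[12:]  1  'c'
   8  s[12:],s[3:]  0  ''
   9  s[3:],s[13:]  0  ''
  10  s[13:],s[9:]  1  'e'
  11  s[9:],s[1:]  0  ''
  12  s[1:],s[5:]  1  'g'
  13  s[5:],s[11:]  2  'gc'
  14  s[11:],s[15:]  0  ''
  15  s[15:],s[10:]  1  'h'

[0, 1, 0, 1, 1, 2, 0, 1, 0, 0, 1, 0, 1, 2, 0, 1]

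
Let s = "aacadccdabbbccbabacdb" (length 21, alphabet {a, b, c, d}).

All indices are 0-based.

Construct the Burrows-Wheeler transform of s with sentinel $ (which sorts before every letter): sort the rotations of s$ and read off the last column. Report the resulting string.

rank  rotation                last
    0  $aacadccdabbbccbabacdb  b
    1  aacadccdabbbccbabacdb$  $
    2  abacdb$aacadccdabbbccb  b
    3  abbbccbabacdb$aacadccd  d
    4  acadccdabbbccbabacdb$a  a
    5  acdb$aacadccdabbbccbab  b
    6  adccdabbbccbabacdb$aac  c
    7  b$aacadccdabbbccbabacd  d
    8  babacdb$aacadccdabbbcc  c
    9  bacdb$aacadccdabbbccba  a
   10  bbbccbabacdb$aacadccda  a
   11  bbccbabacdb$aacadccdab  b
   12  bccbabacdb$aacadccdabb  b
   13  cadccdabbbccbabacdb$aa  a
   14  cbabacdb$aacadccdabbbc  c
   15  ccbabacdb$aacadccdabbb  b
   16  ccdabbbccbabacdb$aacad  d
   17  cdabbbccbabacdb$aacadc  c
   18  cdb$aacadccdabbbccbaba  a
   19  dabbbccbabacdb$aacadcc  c
   20  db$aacadccdabbbccbabac  c
   21  dccdabbbccbabacdb$aaca  a

b$bdabcdcaabbacbdcacca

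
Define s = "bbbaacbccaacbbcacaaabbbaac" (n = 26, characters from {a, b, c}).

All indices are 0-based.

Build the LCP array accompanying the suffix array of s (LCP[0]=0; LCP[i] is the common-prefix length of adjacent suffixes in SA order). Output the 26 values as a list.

rank→(start, suffix):
  0 → (17, 'aaabbbaac')
  1 → (18, 'aabbbaac')
  2 → (23, 'aac')
  3 → (9, 'aacbbcacaaabbbaac')
  4 → (3, 'aacbccaacbbcacaaabbbaac')
  5 → (19, 'abbbaac')
  6 → (24, 'ac')
  7 → (15, 'acaaabbbaac')
  8 → (10, 'acbbcacaaabbbaac')
  9 → (4, 'acbccaacbbcacaaabbbaac')
  10 → (22, 'baac')
  11 → (2, 'baacbccaacbbcacaaabbbaac')
  12 → (21, 'bbaac')
  13 → (1, 'bbaacbccaacbbcacaaabbbaac')
  14 → (20, 'bbbaac')
  15 → (0, 'bbbaacbccaacbbcacaaabbbaac')
  16 → (12, 'bbcacaaabbbaac')
  17 → (13, 'bcacaaabbbaac')
  18 → (6, 'bccaacbbcacaaabbbaac')
  19 → (25, 'c')
  20 → (16, 'caaabbbaac')
  21 → (8, 'caacbbcacaaabbbaac')
  22 → (14, 'cacaaabbbaac')
  23 → (11, 'cbbcacaaabbbaac')
  24 → (5, 'cbccaacbbcacaaabbbaac')
  25 → (7, 'ccaacbbcacaaabbbaac')

SA = [17, 18, 23, 9, 3, 19, 24, 15, 10, 4, 22, 2, 21, 1, 20, 0, 12, 13, 6, 25, 16, 8, 14, 11, 5, 7]
i: (SA[i-1],SA[i]) lcp shared
  1: (17,18) 2 'aa'
  2: (18,23) 2 'aa'
  3: (23,9) 3 'aac'
  4: (9,3) 4 'aacb'
  5: (3,19) 1 'a'
  6: (19,24) 1 'a'
  7: (24,15) 2 'ac'
  8: (15,10) 2 'ac'
  9: (10,4) 3 'acb'
  10: (4,22) 0 ''
  11: (22,2) 4 'baac'
  12: (2,21) 1 'b'
  13: (21,1) 5 'bbaac'
  14: (1,20) 2 'bb'
  15: (20,0) 6 'bbbaac'
  16: (0,12) 2 'bb'
  17: (12,13) 1 'b'
  18: (13,6) 2 'bc'
  19: (6,25) 0 ''
  20: (25,16) 1 'c'
  21: (16,8) 3 'caa'
  22: (8,14) 2 'ca'
  23: (14,11) 1 'c'
  24: (11,5) 2 'cb'
  25: (5,7) 1 'c'

[0, 2, 2, 3, 4, 1, 1, 2, 2, 3, 0, 4, 1, 5, 2, 6, 2, 1, 2, 0, 1, 3, 2, 1, 2, 1]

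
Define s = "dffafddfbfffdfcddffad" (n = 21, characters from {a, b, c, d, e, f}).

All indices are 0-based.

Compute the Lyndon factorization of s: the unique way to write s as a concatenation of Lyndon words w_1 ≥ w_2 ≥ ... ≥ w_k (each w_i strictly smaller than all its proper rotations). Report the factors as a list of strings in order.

emit factor 1: 'dff' (i=0, period=3)
emit factor 2: 'afddfbfffdfcddff' (i=3, period=16)
emit factor 3: 'ad' (i=19, period=2)

["dff", "afddfbfffdfcddff", "ad"]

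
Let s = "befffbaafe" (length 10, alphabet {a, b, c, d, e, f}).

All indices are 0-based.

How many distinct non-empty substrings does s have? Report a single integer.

48

sorted suffixes:
  #0 SA[0]=6  'aafe'
  #1 SA[1]=7  'afe'
  #2 SA[2]=5  'baafe'
  #3 SA[3]=0  'befffbaafe'
  #4 SA[4]=9  'e'
  #5 SA[5]=1  'efffbaafe'
  #6 SA[6]=4  'fbaafe'
  #7 SA[7]=8  'fe'
  #8 SA[8]=3  'ffbaafe'
  #9 SA[9]=2  'fffbaafe'

SA = [6, 7, 5, 0, 9, 1, 4, 8, 3, 2]
i: (SA[i-1],SA[i]) lcp shared
  1: (6,7) 1 'a'
  2: (7,5) 0 ''
  3: (5,0) 1 'b'
  4: (0,9) 0 ''
  5: (9,1) 1 'e'
  6: (1,4) 0 ''
  7: (4,8) 1 'f'
  8: (8,3) 1 'f'
  9: (3,2) 2 'ff'

n(n+1)/2 = 10·11/2 = 55
Σ LCP = 0 + 1 + 0 + 1 + 0 + 1 + 0 + 1 + 1 + 2 = 7
distinct = 55 − 7 = 48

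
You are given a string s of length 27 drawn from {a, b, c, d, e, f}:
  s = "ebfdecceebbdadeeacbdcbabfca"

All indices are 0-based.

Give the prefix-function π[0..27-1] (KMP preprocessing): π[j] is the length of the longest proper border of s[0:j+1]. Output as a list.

π[0] = 0
j=1 s[j]='b': π[1]=0 (border '')
j=2 s[j]='f': π[2]=0 (border '')
j=3 s[j]='d': π[3]=0 (border '')
j=4 s[j]='e': π[4]=1 (border 'e')
j=5 s[j]='c': k: 1→0; π[5]=0 (border '')
j=6 s[j]='c': π[6]=0 (border '')
j=7 s[j]='e': π[7]=1 (border 'e')
j=8 s[j]='e': k: 1→0; π[8]=1 (border 'e')
j=9 s[j]='b': π[9]=2 (border 'eb')
j=10 s[j]='b': k: 2→0; π[10]=0 (border '')
j=11 s[j]='d': π[11]=0 (border '')
j=12 s[j]='a': π[12]=0 (border '')
j=13 s[j]='d': π[13]=0 (border '')
j=14 s[j]='e': π[14]=1 (border 'e')
j=15 s[j]='e': k: 1→0; π[15]=1 (border 'e')
j=16 s[j]='a': k: 1→0; π[16]=0 (border '')
j=17 s[j]='c': π[17]=0 (border '')
j=18 s[j]='b': π[18]=0 (border '')
j=19 s[j]='d': π[19]=0 (border '')
j=20 s[j]='c': π[20]=0 (border '')
j=21 s[j]='b': π[21]=0 (border '')
j=22 s[j]='a': π[22]=0 (border '')
j=23 s[j]='b': π[23]=0 (border '')
j=24 s[j]='f': π[24]=0 (border '')
j=25 s[j]='c': π[25]=0 (border '')
j=26 s[j]='a': π[26]=0 (border '')

[0, 0, 0, 0, 1, 0, 0, 1, 1, 2, 0, 0, 0, 0, 1, 1, 0, 0, 0, 0, 0, 0, 0, 0, 0, 0, 0]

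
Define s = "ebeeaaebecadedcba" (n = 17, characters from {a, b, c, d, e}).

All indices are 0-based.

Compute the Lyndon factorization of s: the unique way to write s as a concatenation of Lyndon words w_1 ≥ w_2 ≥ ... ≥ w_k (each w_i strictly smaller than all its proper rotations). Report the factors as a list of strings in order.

emit factor 1: 'e' (i=0, period=1)
emit factor 2: 'bee' (i=1, period=3)
emit factor 3: 'aaebecadedcb' (i=4, period=12)
emit factor 4: 'a' (i=16, period=1)

["e", "bee", "aaebecadedcb", "a"]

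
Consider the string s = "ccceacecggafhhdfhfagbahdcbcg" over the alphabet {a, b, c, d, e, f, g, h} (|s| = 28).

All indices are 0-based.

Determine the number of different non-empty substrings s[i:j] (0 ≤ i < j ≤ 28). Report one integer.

sorted suffixes:
  #0 SA[0]=4  'acecggafhhdfhfagbahdcbcg'
  #1 SA[1]=10  'afhhdfhfagbahdcbcg'
  #2 SA[2]=18  'agbahdcbcg'
  #3 SA[3]=21  'ahdcbcg'
  #4 SA[4]=20  'bahdcbcg'
  #5 SA[5]=25  'bcg'
  #6 SA[6]=24  'cbcg'
  #7 SA[7]=0  'ccceacecggafhhdfhfagbahdcbcg'
  #8 SA[8]=1  'cceacecggafhhdfhfagbahdcbcg'
  #9 SA[9]=2  'ceacecggafhhdfhfagbahdcbcg'
  #10 SA[10]=5  'cecggafhhdfhfagbahdcbcg'
  #11 SA[11]=26  'cg'
  #12 SA[12]=7  'cggafhhdfhfagbahdcbcg'
  #13 SA[13]=23  'dcbcg'
  #14 SA[14]=14  'dfhfagbahdcbcg'
  #15 SA[15]=3  'eacecggafhhdfhfagbahdcbcg'
  #16 SA[16]=6  'ecggafhhdfhfagbahdcbcg'
  #17 SA[17]=17  'fagbahdcbcg'
  #18 SA[18]=15  'fhfagbahdcbcg'
  #19 SA[19]=11  'fhhdfhfagbahdcbcg'
  #20 SA[20]=27  'g'
  #21 SA[21]=9  'gafhhdfhfagbahdcbcg'
  #22 SA[22]=19  'gbahdcbcg'
  #23 SA[23]=8  'ggafhhdfhfagbahdcbcg'
  #24 SA[24]=22  'hdcbcg'
  #25 SA[25]=13  'hdfhfagbahdcbcg'
  #26 SA[26]=16  'hfagbahdcbcg'
  #27 SA[27]=12  'hhdfhfagbahdcbcg'

SA = [4, 10, 18, 21, 20, 25, 24, 0, 1, 2, 5, 26, 7, 23, 14, 3, 6, 17, 15, 11, 27, 9, 19, 8, 22, 13, 16, 12]
i: (SA[i-1],SA[i]) lcp shared
  1: (4,10) 1 'a'
  2: (10,18) 1 'a'
  3: (18,21) 1 'a'
  4: (21,20) 0 ''
  5: (20,25) 1 'b'
  6: (25,24) 0 ''
  7: (24,0) 1 'c'
  8: (0,1) 2 'cc'
  9: (1,2) 1 'c'
  10: (2,5) 2 'ce'
  11: (5,26) 1 'c'
  12: (26,7) 2 'cg'
  13: (7,23) 0 ''
  14: (23,14) 1 'd'
  15: (14,3) 0 ''
  16: (3,6) 1 'e'
  17: (6,17) 0 ''
  18: (17,15) 1 'f'
  19: (15,11) 2 'fh'
  20: (11,27) 0 ''
  21: (27,9) 1 'g'
  22: (9,19) 1 'g'
  23: (19,8) 1 'g'
  24: (8,22) 0 ''
  25: (22,13) 2 'hd'
  26: (13,16) 1 'h'
  27: (16,12) 1 'h'

n(n+1)/2 = 28·29/2 = 406
Σ LCP = 0 + 1 + 1 + 1 + 0 + 1 + 0 + 1 + 2 + 1 + 2 + 1 + 2 + 0 + 1 + 0 + 1 + 0 + 1 + 2 + 0 + 1 + 1 + 1 + 0 + 2 + 1 + 1 = 25
distinct = 406 − 25 = 381

381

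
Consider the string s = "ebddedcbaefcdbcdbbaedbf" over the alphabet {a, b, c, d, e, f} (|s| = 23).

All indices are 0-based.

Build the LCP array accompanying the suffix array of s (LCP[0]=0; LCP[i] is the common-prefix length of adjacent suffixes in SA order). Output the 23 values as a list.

[0, 2, 0, 3, 1, 1, 1, 1, 0, 1, 3, 0, 2, 2, 1, 1, 1, 0, 1, 2, 1, 0, 1]

rank→(start, suffix):
  0 → (18, 'aedbf')
  1 → (8, 'aefcdbcdbbaedbf')
  2 → (17, 'baedbf')
  3 → (7, 'baefcdbcdbbaedbf')
  4 → (16, 'bbaedbf')
  5 → (13, 'bcdbbaedbf')
  6 → (1, 'bddedcbaefcdbcdbbaedbf')
  7 → (21, 'bf')
  8 → (6, 'cbaefcdbcdbbaedbf')
  9 → (14, 'cdbbaedbf')
  10 → (11, 'cdbcdbbaedbf')
  11 → (15, 'dbbaedbf')
  12 → (12, 'dbcdbbaedbf')
  13 → (20, 'dbf')
  14 → (5, 'dcbaefcdbcdbbaedbf')
  15 → (2, 'ddedcbaefcdbcdbbaedbf')
  16 → (3, 'dedcbaefcdbcdbbaedbf')
  17 → (0, 'ebddedcbaefcdbcdbbaedbf')
  18 → (19, 'edbf')
  19 → (4, 'edcbaefcdbcdbbaedbf')
  20 → (9, 'efcdbcdbbaedbf')
  21 → (22, 'f')
  22 → (10, 'fcdbcdbbaedbf')

SA = [18, 8, 17, 7, 16, 13, 1, 21, 6, 14, 11, 15, 12, 20, 5, 2, 3, 0, 19, 4, 9, 22, 10]
rank  pair      lcp
   1  s[18:],s[8:]  2  'ae'
   2  s[8:],s[17:]  0  ''
   3  s[17:],s[7:]  3  'bae'
   4  s[7:],s[16:]  1  'b'
   5  s[16:],s[13:]  1  'b'
   6  s[13:],s[1:]  1  'b'
   7  s[1:],s[21:]  1  'b'
   8  s[21:],s[6:]  0  ''
   9  s[6:],s[14:]  1  'c'
  10  s[14:],s[11:]  3  'cdb'
  11  s[11:],s[15:]  0  ''
  12  s[15:],s[12:]  2  'db'
  13  s[12:],s[20:]  2  'db'
  14  s[20:],s[5:]  1  'd'
  15  s[5:],s[2:]  1  'd'
  16  s[2:],s[3:]  1  'd'
  17  s[3:],s[0:]  0  ''
  18  s[0:],s[19:]  1  'e'
  19  s[19:],s[4:]  2  'ed'
  20  s[4:],s[9:]  1  'e'
  21  s[9:],s[22:]  0  ''
  22  s[22:],s[10:]  1  'f'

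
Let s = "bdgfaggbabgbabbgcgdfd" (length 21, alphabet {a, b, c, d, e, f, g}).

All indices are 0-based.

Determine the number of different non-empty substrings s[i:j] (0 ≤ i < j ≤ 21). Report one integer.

209

sorted suffixes:
  #0 SA[0]=12  'abbgcgdfd'
  #1 SA[1]=8  'abgbabbgcgdfd'
  #2 SA[2]=4  'aggbabgbabbgcgdfd'
  #3 SA[3]=11  'babbgcgdfd'
  #4 SA[4]=7  'babgbabbgcgdfd'
  #5 SA[5]=13  'bbgcgdfd'
  #6 SA[6]=0  'bdgfaggbabgbabbgcgdfd'
  #7 SA[7]=9  'bgbabbgcgdfd'
  #8 SA[8]=14  'bgcgdfd'
  #9 SA[9]=16  'cgdfd'
  #10 SA[10]=20  'd'
  #11 SA[11]=18  'dfd'
  #12 SA[12]=1  'dgfaggbabgbabbgcgdfd'
  #13 SA[13]=3  'faggbabgbabbgcgdfd'
  #14 SA[14]=19  'fd'
  #15 SA[15]=10  'gbabbgcgdfd'
  #16 SA[16]=6  'gbabgbabbgcgdfd'
  #17 SA[17]=15  'gcgdfd'
  #18 SA[18]=17  'gdfd'
  #19 SA[19]=2  'gfaggbabgbabbgcgdfd'
  #20 SA[20]=5  'ggbabgbabbgcgdfd'

SA = [12, 8, 4, 11, 7, 13, 0, 9, 14, 16, 20, 18, 1, 3, 19, 10, 6, 15, 17, 2, 5]
i: (SA[i-1],SA[i]) lcp shared
  1: (12,8) 2 'ab'
  2: (8,4) 1 'a'
  3: (4,11) 0 ''
  4: (11,7) 3 'bab'
  5: (7,13) 1 'b'
  6: (13,0) 1 'b'
  7: (0,9) 1 'b'
  8: (9,14) 2 'bg'
  9: (14,16) 0 ''
  10: (16,20) 0 ''
  11: (20,18) 1 'd'
  12: (18,1) 1 'd'
  13: (1,3) 0 ''
  14: (3,19) 1 'f'
  15: (19,10) 0 ''
  16: (10,6) 4 'gbab'
  17: (6,15) 1 'g'
  18: (15,17) 1 'g'
  19: (17,2) 1 'g'
  20: (2,5) 1 'g'

n(n+1)/2 = 21·22/2 = 231
Σ LCP = 0 + 2 + 1 + 0 + 3 + 1 + 1 + 1 + 2 + 0 + 0 + 1 + 1 + 0 + 1 + 0 + 4 + 1 + 1 + 1 + 1 = 22
distinct = 231 − 22 = 209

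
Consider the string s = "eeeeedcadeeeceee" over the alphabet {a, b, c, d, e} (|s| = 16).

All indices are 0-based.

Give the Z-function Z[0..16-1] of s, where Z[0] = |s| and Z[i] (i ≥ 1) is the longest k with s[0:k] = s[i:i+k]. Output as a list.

[16, 4, 3, 2, 1, 0, 0, 0, 0, 3, 2, 1, 0, 3, 2, 1]

Z[0]=16
i=1: fresh scan; Z[1]=4 scan→box=[1,5)
i=2: min(r-i=3, Z[1]=4)=3; Z[2]=3
i=3: min(r-i=2, Z[2]=3)=2; Z[3]=2
i=4: min(r-i=1, Z[3]=2)=1; Z[4]=1
i=5: fresh scan; Z[5]=0
i=6: fresh scan; Z[6]=0
i=7: fresh scan; Z[7]=0
i=8: fresh scan; Z[8]=0
i=9: fresh scan; Z[9]=3 scan→box=[9,12)
i=10: min(r-i=2, Z[1]=4)=2; Z[10]=2
i=11: min(r-i=1, Z[2]=3)=1; Z[11]=1
i=12: fresh scan; Z[12]=0
i=13: fresh scan; Z[13]=3 scan→box=[13,16)
i=14: min(r-i=2, Z[1]=4)=2; Z[14]=2
i=15: min(r-i=1, Z[2]=3)=1; Z[15]=1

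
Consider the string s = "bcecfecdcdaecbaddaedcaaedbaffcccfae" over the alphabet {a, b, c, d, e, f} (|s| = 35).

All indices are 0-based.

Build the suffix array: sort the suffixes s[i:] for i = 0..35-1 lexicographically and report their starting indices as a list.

rank→(start, suffix):
  0 → (21, 'aaedbaffcccfae')
  1 → (14, 'addaedcaaedbaffcccfae')
  2 → (33, 'ae')
  3 → (10, 'aecbaddaedcaaedbaffcccfae')
  4 → (22, 'aedbaffcccfae')
  5 → (17, 'aedcaaedbaffcccfae')
  6 → (26, 'affcccfae')
  7 → (13, 'baddaedcaaedbaffcccfae')
  8 → (25, 'baffcccfae')
  9 → (0, 'bcecfecdcdaecbaddaedcaaedbaffcccfae')
  10 → (20, 'caaedbaffcccfae')
  11 → (12, 'cbaddaedcaaedbaffcccfae')
  12 → (29, 'cccfae')
  13 → (30, 'ccfae')
  14 → (8, 'cdaecbaddaedcaaedbaffcccfae')
  15 → (6, 'cdcdaecbaddaedcaaedbaffcccfae')
  16 → (1, 'cecfecdcdaecbaddaedcaaedbaffcccfae')
  17 → (31, 'cfae')
  18 → (3, 'cfecdcdaecbaddaedcaaedbaffcccfae')
  19 → (9, 'daecbaddaedcaaedbaffcccfae')
  20 → (16, 'daedcaaedbaffcccfae')
  21 → (24, 'dbaffcccfae')
  22 → (19, 'dcaaedbaffcccfae')
  23 → (7, 'dcdaecbaddaedcaaedbaffcccfae')
  24 → (15, 'ddaedcaaedbaffcccfae')
  25 → (34, 'e')
  26 → (11, 'ecbaddaedcaaedbaffcccfae')
  27 → (5, 'ecdcdaecbaddaedcaaedbaffcccfae')
  28 → (2, 'ecfecdcdaecbaddaedcaaedbaffcccfae')
  29 → (23, 'edbaffcccfae')
  30 → (18, 'edcaaedbaffcccfae')
  31 → (32, 'fae')
  32 → (28, 'fcccfae')
  33 → (4, 'fecdcdaecbaddaedcaaedbaffcccfae')
  34 → (27, 'ffcccfae')

[21, 14, 33, 10, 22, 17, 26, 13, 25, 0, 20, 12, 29, 30, 8, 6, 1, 31, 3, 9, 16, 24, 19, 7, 15, 34, 11, 5, 2, 23, 18, 32, 28, 4, 27]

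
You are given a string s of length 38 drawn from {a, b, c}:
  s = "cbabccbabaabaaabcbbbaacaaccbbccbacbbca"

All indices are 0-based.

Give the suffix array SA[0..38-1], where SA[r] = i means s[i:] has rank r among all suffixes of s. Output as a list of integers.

[37, 12, 9, 13, 20, 23, 10, 7, 14, 2, 21, 32, 24, 11, 8, 19, 6, 1, 31, 18, 17, 34, 27, 35, 15, 3, 28, 36, 22, 5, 0, 30, 16, 33, 26, 4, 29, 25]

rank | idx | suffix
   0 |  37 | a
   1 |  12 | aaabcbbbaacaaccbbccbacbbca
   2 |   9 | aabaaabcbbbaacaaccbbccbacbbca
   3 |  13 | aabcbbbaacaaccbbccbacbbca
   4 |  20 | aacaaccbbccbacbbca
   5 |  23 | aaccbbccbacbbca
   6 |  10 | abaaabcbbbaacaaccbbccbacbbca
   7 |   7 | abaabaaabcbbbaacaaccbbccbacbbca
   8 |  14 | abcbbbaacaaccbbccbacbbca
   9 |   2 | abccbabaabaaabcbbbaacaaccbbccbacbbca
  10 |  21 | acaaccbbccbacbbca
  11 |  32 | acbbca
  12 |  24 | accbbccbacbbca
  13 |  11 | baaabcbbbaacaaccbbccbacbbca
  14 |   8 | baabaaabcbbbaacaaccbbccbacbbca
  15 |  19 | baacaaccbbccbacbbca
  16 |   6 | babaabaaabcbbbaacaaccbbccbacbbca
  17 |   1 | babccbabaabaaabcbbbaacaaccbbccbacbbca
  18 |  31 | bacbbca
  19 |  18 | bbaacaaccbbccbacbbca
  20 |  17 | bbbaacaaccbbccbacbbca
  21 |  34 | bbca
  22 |  27 | bbccbacbbca
  23 |  35 | bca
  24 |  15 | bcbbbaacaaccbbccbacbbca
  25 |   3 | bccbabaabaaabcbbbaacaaccbbccbacbbca
  26 |  28 | bccbacbbca
  27 |  36 | ca
  28 |  22 | caaccbbccbacbbca
  29 |   5 | cbabaabaaabcbbbaacaaccbbccbacbbca
  30 |   0 | cbabccbabaabaaabcbbbaacaaccbbccbacbbca
  31 |  30 | cbacbbca
  32 |  16 | cbbbaacaaccbbccbacbbca
  33 |  33 | cbbca
  34 |  26 | cbbccbacbbca
  35 |   4 | ccbabaabaaabcbbbaacaaccbbccbacbbca
  36 |  29 | ccbacbbca
  37 |  25 | ccbbccbacbbca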